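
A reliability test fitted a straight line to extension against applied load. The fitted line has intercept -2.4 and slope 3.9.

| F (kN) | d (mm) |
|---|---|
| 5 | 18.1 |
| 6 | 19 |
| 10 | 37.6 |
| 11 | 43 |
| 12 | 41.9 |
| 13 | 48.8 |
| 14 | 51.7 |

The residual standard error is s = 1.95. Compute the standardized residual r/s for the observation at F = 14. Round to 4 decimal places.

-0.2564

ŷ = -2.4 + 3.9·14 = 52.2
r = 51.7 − 52.2 = -0.5
r/s = -0.5 / 1.95 = -0.2564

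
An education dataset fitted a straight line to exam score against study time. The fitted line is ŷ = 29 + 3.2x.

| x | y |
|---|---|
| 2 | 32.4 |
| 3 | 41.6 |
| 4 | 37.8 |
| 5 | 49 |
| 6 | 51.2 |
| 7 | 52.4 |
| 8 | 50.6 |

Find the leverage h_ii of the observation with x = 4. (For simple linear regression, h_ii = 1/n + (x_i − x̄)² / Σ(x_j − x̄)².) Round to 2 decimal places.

x̄ = (2 + 3 + 4 + 5 + 6 + 7 + 8)/7 = 5
Σ(x − x̄)² = 9 + 4 + 1 + 0 + 1 + 4 + 9 = 28
h = 1/7 + (-1)²/28 = 0.142857 + 0.0357143 = 0.18

h = 0.18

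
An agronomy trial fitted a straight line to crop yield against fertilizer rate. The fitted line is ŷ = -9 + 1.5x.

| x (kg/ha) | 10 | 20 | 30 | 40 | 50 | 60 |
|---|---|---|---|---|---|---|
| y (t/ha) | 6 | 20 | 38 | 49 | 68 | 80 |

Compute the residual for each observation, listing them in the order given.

0, -1, 2, -2, 2, -1

x=10: ŷ = -9 + 1.5·10 = 6; r = 6 − 6 = 0
x=20: ŷ = -9 + 1.5·20 = 21; r = 20 − 21 = -1
x=30: ŷ = -9 + 1.5·30 = 36; r = 38 − 36 = 2
x=40: ŷ = -9 + 1.5·40 = 51; r = 49 − 51 = -2
x=50: ŷ = -9 + 1.5·50 = 66; r = 68 − 66 = 2
x=60: ŷ = -9 + 1.5·60 = 81; r = 80 − 81 = -1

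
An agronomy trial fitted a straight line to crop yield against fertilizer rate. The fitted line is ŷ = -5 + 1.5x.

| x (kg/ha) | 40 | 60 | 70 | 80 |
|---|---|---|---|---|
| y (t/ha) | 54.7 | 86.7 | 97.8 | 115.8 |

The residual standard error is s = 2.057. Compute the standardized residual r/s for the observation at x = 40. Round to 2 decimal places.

-0.15

ŷ = -5 + 1.5·40 = 55
r = 54.7 − 55 = -0.3
r/s = -0.3 / 2.057 = -0.15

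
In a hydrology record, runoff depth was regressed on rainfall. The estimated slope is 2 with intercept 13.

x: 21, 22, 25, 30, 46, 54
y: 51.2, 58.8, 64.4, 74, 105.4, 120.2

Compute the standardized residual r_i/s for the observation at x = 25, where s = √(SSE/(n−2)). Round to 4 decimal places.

0.6047

x=21: ŷ = 13 + 2·21 = 55; r = 51.2 − 55 = -3.8
x=22: ŷ = 13 + 2·22 = 57; r = 58.8 − 57 = 1.8
x=25: ŷ = 13 + 2·25 = 63; r = 64.4 − 63 = 1.4
x=30: ŷ = 13 + 2·30 = 73; r = 74 − 73 = 1
x=46: ŷ = 13 + 2·46 = 105; r = 105.4 − 105 = 0.4
x=54: ŷ = 13 + 2·54 = 121; r = 120.2 − 121 = -0.8
SSE = 14.44 + 3.24 + 1.96 + 1 + 0.16 + 0.64 = 21.44
s = √(21.44/4) = 2.31517
r/s = 1.4 / 2.31517 = 0.6047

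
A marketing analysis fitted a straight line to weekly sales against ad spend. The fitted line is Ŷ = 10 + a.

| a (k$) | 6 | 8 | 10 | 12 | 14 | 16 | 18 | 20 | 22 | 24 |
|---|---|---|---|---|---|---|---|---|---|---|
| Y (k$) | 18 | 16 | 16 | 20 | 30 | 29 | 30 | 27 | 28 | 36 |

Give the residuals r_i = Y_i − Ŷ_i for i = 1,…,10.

a=6: Ŷ = 10 + 6 = 16; r = 18 − 16 = 2
a=8: Ŷ = 10 + 8 = 18; r = 16 − 18 = -2
a=10: Ŷ = 10 + 10 = 20; r = 16 − 20 = -4
a=12: Ŷ = 10 + 12 = 22; r = 20 − 22 = -2
a=14: Ŷ = 10 + 14 = 24; r = 30 − 24 = 6
a=16: Ŷ = 10 + 16 = 26; r = 29 − 26 = 3
a=18: Ŷ = 10 + 18 = 28; r = 30 − 28 = 2
a=20: Ŷ = 10 + 20 = 30; r = 27 − 30 = -3
a=22: Ŷ = 10 + 22 = 32; r = 28 − 32 = -4
a=24: Ŷ = 10 + 24 = 34; r = 36 − 34 = 2

2, -2, -4, -2, 6, 3, 2, -3, -4, 2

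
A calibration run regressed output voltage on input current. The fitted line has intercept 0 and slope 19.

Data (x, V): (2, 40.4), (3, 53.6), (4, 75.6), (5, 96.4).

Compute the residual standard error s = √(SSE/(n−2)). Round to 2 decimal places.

x=2: ŷ = 19·2 = 38; e = 40.4 − 38 = 2.4
x=3: ŷ = 19·3 = 57; e = 53.6 − 57 = -3.4
x=4: ŷ = 19·4 = 76; e = 75.6 − 76 = -0.4
x=5: ŷ = 19·5 = 95; e = 96.4 − 95 = 1.4
SSE = 5.76 + 11.56 + 0.16 + 1.96 = 19.44
s = √(19.44/2) = √9.72 ≈ 3.12

s = 3.12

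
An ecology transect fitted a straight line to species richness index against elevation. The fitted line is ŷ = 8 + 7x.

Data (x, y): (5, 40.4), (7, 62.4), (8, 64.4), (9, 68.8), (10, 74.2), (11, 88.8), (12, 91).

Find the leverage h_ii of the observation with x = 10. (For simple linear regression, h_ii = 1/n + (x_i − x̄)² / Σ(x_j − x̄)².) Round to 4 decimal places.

x̄ = (5 + 7 + 8 + 9 + 10 + 11 + 12)/7 = 8.85714
Σ(x − x̄)² = 14.8776 + 3.44898 + 0.734694 + 0.0204082 + 1.30612 + 4.59184 + 9.87755 = 34.8571
h = 1/7 + (1.14286)²/34.8571 = 0.142857 + 0.0374707 = 0.1803

h = 0.1803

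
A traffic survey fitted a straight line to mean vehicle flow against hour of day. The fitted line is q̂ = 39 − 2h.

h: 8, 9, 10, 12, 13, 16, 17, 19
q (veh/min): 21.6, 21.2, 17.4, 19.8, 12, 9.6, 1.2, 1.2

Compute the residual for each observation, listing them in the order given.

h=8: q̂ = 39 − 2·8 = 23; r = 21.6 − 23 = -1.4
h=9: q̂ = 39 − 2·9 = 21; r = 21.2 − 21 = 0.2
h=10: q̂ = 39 − 2·10 = 19; r = 17.4 − 19 = -1.6
h=12: q̂ = 39 − 2·12 = 15; r = 19.8 − 15 = 4.8
h=13: q̂ = 39 − 2·13 = 13; r = 12 − 13 = -1
h=16: q̂ = 39 − 2·16 = 7; r = 9.6 − 7 = 2.6
h=17: q̂ = 39 − 2·17 = 5; r = 1.2 − 5 = -3.8
h=19: q̂ = 39 − 2·19 = 1; r = 1.2 − 1 = 0.2

-1.4, 0.2, -1.6, 4.8, -1, 2.6, -3.8, 0.2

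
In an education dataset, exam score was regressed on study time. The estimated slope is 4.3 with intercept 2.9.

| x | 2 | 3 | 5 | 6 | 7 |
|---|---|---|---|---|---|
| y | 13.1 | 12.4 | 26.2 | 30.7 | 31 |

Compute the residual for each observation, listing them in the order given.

1.6, -3.4, 1.8, 2, -2

x=2: ŷ = 2.9 + 4.3·2 = 11.5; e = 13.1 − 11.5 = 1.6
x=3: ŷ = 2.9 + 4.3·3 = 15.8; e = 12.4 − 15.8 = -3.4
x=5: ŷ = 2.9 + 4.3·5 = 24.4; e = 26.2 − 24.4 = 1.8
x=6: ŷ = 2.9 + 4.3·6 = 28.7; e = 30.7 − 28.7 = 2
x=7: ŷ = 2.9 + 4.3·7 = 33; e = 31 − 33 = -2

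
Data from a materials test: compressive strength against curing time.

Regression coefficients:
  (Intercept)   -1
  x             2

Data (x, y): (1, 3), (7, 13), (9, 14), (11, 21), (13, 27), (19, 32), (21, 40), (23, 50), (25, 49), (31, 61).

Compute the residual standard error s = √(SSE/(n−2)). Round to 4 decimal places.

s = 2.9155

x=1: ŷ = -1 + 2·1 = 1; r = 3 − 1 = 2
x=7: ŷ = -1 + 2·7 = 13; r = 13 − 13 = 0
x=9: ŷ = -1 + 2·9 = 17; r = 14 − 17 = -3
x=11: ŷ = -1 + 2·11 = 21; r = 21 − 21 = 0
x=13: ŷ = -1 + 2·13 = 25; r = 27 − 25 = 2
x=19: ŷ = -1 + 2·19 = 37; r = 32 − 37 = -5
x=21: ŷ = -1 + 2·21 = 41; r = 40 − 41 = -1
x=23: ŷ = -1 + 2·23 = 45; r = 50 − 45 = 5
x=25: ŷ = -1 + 2·25 = 49; r = 49 − 49 = 0
x=31: ŷ = -1 + 2·31 = 61; r = 61 − 61 = 0
SSE = 4 + 0 + 9 + 0 + 4 + 25 + 1 + 25 + 0 + 0 = 68
s = √(68/8) = √8.5 ≈ 2.9155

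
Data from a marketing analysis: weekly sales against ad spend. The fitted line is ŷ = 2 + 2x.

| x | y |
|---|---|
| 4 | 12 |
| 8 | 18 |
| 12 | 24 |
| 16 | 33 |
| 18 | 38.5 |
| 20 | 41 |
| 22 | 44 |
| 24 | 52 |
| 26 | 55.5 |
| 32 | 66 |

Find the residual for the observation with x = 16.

r = -1

ŷ = 2 + 2·16 = 34
r = 33 − 34 = -1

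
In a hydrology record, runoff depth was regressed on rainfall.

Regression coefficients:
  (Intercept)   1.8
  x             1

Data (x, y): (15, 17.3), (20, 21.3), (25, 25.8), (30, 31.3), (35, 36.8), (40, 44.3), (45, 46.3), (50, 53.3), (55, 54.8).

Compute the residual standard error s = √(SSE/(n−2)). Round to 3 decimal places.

s = 1.439

x=15: ŷ = 1.8 + 15 = 16.8; r = 17.3 − 16.8 = 0.5
x=20: ŷ = 1.8 + 20 = 21.8; r = 21.3 − 21.8 = -0.5
x=25: ŷ = 1.8 + 25 = 26.8; r = 25.8 − 26.8 = -1
x=30: ŷ = 1.8 + 30 = 31.8; r = 31.3 − 31.8 = -0.5
x=35: ŷ = 1.8 + 35 = 36.8; r = 36.8 − 36.8 = 0
x=40: ŷ = 1.8 + 40 = 41.8; r = 44.3 − 41.8 = 2.5
x=45: ŷ = 1.8 + 45 = 46.8; r = 46.3 − 46.8 = -0.5
x=50: ŷ = 1.8 + 50 = 51.8; r = 53.3 − 51.8 = 1.5
x=55: ŷ = 1.8 + 55 = 56.8; r = 54.8 − 56.8 = -2
SSE = 0.25 + 0.25 + 1 + 0.25 + 0 + 6.25 + 0.25 + 2.25 + 4 = 14.5
s = √(14.5/7) = √2.07143 ≈ 1.439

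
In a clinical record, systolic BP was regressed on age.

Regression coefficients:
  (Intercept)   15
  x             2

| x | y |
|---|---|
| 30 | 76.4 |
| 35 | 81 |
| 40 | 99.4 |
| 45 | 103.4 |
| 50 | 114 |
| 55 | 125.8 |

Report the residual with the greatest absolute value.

e = 4.4

x=30: ŷ = 15 + 2·30 = 75; e = 76.4 − 75 = 1.4
x=35: ŷ = 15 + 2·35 = 85; e = 81 − 85 = -4
x=40: ŷ = 15 + 2·40 = 95; e = 99.4 − 95 = 4.4
x=45: ŷ = 15 + 2·45 = 105; e = 103.4 − 105 = -1.6
x=50: ŷ = 15 + 2·50 = 115; e = 114 − 115 = -1
x=55: ŷ = 15 + 2·55 = 125; e = 125.8 − 125 = 0.8
Largest |e| is 4.4 at x = 40, residual 4.4.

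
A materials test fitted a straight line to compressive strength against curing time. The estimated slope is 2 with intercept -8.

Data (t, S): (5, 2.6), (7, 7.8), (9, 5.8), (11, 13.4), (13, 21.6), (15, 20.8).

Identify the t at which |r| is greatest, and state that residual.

t = 9, r = -4.2

t=5: Ŝ = -8 + 2·5 = 2; r = 2.6 − 2 = 0.6
t=7: Ŝ = -8 + 2·7 = 6; r = 7.8 − 6 = 1.8
t=9: Ŝ = -8 + 2·9 = 10; r = 5.8 − 10 = -4.2
t=11: Ŝ = -8 + 2·11 = 14; r = 13.4 − 14 = -0.6
t=13: Ŝ = -8 + 2·13 = 18; r = 21.6 − 18 = 3.6
t=15: Ŝ = -8 + 2·15 = 22; r = 20.8 − 22 = -1.2
Largest |r| is 4.2 at t = 9, residual -4.2.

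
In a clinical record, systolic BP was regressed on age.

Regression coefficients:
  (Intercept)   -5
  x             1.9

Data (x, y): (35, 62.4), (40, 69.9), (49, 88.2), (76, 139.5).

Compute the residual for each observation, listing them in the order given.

x=35: ŷ = -5 + 1.9·35 = 61.5; e = 62.4 − 61.5 = 0.9
x=40: ŷ = -5 + 1.9·40 = 71; e = 69.9 − 71 = -1.1
x=49: ŷ = -5 + 1.9·49 = 88.1; e = 88.2 − 88.1 = 0.1
x=76: ŷ = -5 + 1.9·76 = 139.4; e = 139.5 − 139.4 = 0.1

0.9, -1.1, 0.1, 0.1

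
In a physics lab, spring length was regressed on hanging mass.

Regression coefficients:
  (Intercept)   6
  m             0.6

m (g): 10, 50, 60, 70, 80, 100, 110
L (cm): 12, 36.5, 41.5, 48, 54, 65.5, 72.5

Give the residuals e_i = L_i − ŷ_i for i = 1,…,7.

m=10: ŷ = 6 + 0.6·10 = 12; e = 12 − 12 = 0
m=50: ŷ = 6 + 0.6·50 = 36; e = 36.5 − 36 = 0.5
m=60: ŷ = 6 + 0.6·60 = 42; e = 41.5 − 42 = -0.5
m=70: ŷ = 6 + 0.6·70 = 48; e = 48 − 48 = 0
m=80: ŷ = 6 + 0.6·80 = 54; e = 54 − 54 = 0
m=100: ŷ = 6 + 0.6·100 = 66; e = 65.5 − 66 = -0.5
m=110: ŷ = 6 + 0.6·110 = 72; e = 72.5 − 72 = 0.5

0, 0.5, -0.5, 0, 0, -0.5, 0.5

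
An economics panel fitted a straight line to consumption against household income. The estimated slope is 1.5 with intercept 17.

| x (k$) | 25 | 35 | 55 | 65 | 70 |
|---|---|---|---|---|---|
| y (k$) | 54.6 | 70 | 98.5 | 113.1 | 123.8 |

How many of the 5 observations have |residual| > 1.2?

2

x=25: ŷ = 17 + 1.5·25 = 54.5; r = 54.6 − 54.5 = 0.1
x=35: ŷ = 17 + 1.5·35 = 69.5; r = 70 − 69.5 = 0.5
x=55: ŷ = 17 + 1.5·55 = 99.5; r = 98.5 − 99.5 = -1
x=65: ŷ = 17 + 1.5·65 = 114.5; r = 113.1 − 114.5 = -1.4
x=70: ŷ = 17 + 1.5·70 = 122; r = 123.8 − 122 = 1.8
|r| > 1.2: x=65 (|r|=1.4), x=70 (|r|=1.8) → 2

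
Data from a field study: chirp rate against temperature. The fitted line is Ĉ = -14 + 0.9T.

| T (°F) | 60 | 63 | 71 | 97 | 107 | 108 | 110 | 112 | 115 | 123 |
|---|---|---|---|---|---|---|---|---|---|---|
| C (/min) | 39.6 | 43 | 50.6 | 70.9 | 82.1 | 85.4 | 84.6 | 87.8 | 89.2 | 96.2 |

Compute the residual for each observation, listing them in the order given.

T=60: Ĉ = -14 + 0.9·60 = 40; e = 39.6 − 40 = -0.4
T=63: Ĉ = -14 + 0.9·63 = 42.7; e = 43 − 42.7 = 0.3
T=71: Ĉ = -14 + 0.9·71 = 49.9; e = 50.6 − 49.9 = 0.7
T=97: Ĉ = -14 + 0.9·97 = 73.3; e = 70.9 − 73.3 = -2.4
T=107: Ĉ = -14 + 0.9·107 = 82.3; e = 82.1 − 82.3 = -0.2
T=108: Ĉ = -14 + 0.9·108 = 83.2; e = 85.4 − 83.2 = 2.2
T=110: Ĉ = -14 + 0.9·110 = 85; e = 84.6 − 85 = -0.4
T=112: Ĉ = -14 + 0.9·112 = 86.8; e = 87.8 − 86.8 = 1
T=115: Ĉ = -14 + 0.9·115 = 89.5; e = 89.2 − 89.5 = -0.3
T=123: Ĉ = -14 + 0.9·123 = 96.7; e = 96.2 − 96.7 = -0.5

-0.4, 0.3, 0.7, -2.4, -0.2, 2.2, -0.4, 1, -0.3, -0.5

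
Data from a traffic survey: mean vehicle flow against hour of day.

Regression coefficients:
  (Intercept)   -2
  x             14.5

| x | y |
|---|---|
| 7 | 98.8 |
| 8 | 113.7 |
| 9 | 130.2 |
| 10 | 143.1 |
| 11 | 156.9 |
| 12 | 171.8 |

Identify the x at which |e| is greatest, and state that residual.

x=7: ŷ = -2 + 14.5·7 = 99.5; e = 98.8 − 99.5 = -0.7
x=8: ŷ = -2 + 14.5·8 = 114; e = 113.7 − 114 = -0.3
x=9: ŷ = -2 + 14.5·9 = 128.5; e = 130.2 − 128.5 = 1.7
x=10: ŷ = -2 + 14.5·10 = 143; e = 143.1 − 143 = 0.1
x=11: ŷ = -2 + 14.5·11 = 157.5; e = 156.9 − 157.5 = -0.6
x=12: ŷ = -2 + 14.5·12 = 172; e = 171.8 − 172 = -0.2
Largest |e| is 1.7 at x = 9, residual 1.7.

x = 9, e = 1.7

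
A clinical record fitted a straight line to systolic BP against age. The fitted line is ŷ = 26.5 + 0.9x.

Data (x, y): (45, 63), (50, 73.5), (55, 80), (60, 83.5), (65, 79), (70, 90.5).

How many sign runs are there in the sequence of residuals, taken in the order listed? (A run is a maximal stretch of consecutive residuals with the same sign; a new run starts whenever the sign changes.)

4 runs

x=45: ŷ = 26.5 + 0.9·45 = 67; e = 63 − 67 = -4
x=50: ŷ = 26.5 + 0.9·50 = 71.5; e = 73.5 − 71.5 = 2
x=55: ŷ = 26.5 + 0.9·55 = 76; e = 80 − 76 = 4
x=60: ŷ = 26.5 + 0.9·60 = 80.5; e = 83.5 − 80.5 = 3
x=65: ŷ = 26.5 + 0.9·65 = 85; e = 79 − 85 = -6
x=70: ŷ = 26.5 + 0.9·70 = 89.5; e = 90.5 − 89.5 = 1
Signs: − + + + − +
Runs: −×1, +×3, −×1, +×1 → 4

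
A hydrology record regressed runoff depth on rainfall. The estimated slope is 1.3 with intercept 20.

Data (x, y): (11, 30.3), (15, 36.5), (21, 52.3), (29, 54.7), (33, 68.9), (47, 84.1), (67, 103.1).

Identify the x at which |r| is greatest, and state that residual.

x=11: ŷ = 20 + 1.3·11 = 34.3; r = 30.3 − 34.3 = -4
x=15: ŷ = 20 + 1.3·15 = 39.5; r = 36.5 − 39.5 = -3
x=21: ŷ = 20 + 1.3·21 = 47.3; r = 52.3 − 47.3 = 5
x=29: ŷ = 20 + 1.3·29 = 57.7; r = 54.7 − 57.7 = -3
x=33: ŷ = 20 + 1.3·33 = 62.9; r = 68.9 − 62.9 = 6
x=47: ŷ = 20 + 1.3·47 = 81.1; r = 84.1 − 81.1 = 3
x=67: ŷ = 20 + 1.3·67 = 107.1; r = 103.1 − 107.1 = -4
Largest |r| is 6 at x = 33, residual 6.

x = 33, r = 6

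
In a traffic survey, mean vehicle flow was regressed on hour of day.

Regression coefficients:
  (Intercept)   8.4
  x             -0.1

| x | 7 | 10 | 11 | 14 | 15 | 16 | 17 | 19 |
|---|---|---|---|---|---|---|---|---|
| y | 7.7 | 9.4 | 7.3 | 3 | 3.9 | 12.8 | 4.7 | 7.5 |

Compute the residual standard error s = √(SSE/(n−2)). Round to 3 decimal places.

x=7: ŷ = 8.4 − 0.1·7 = 7.7; e = 7.7 − 7.7 = 0
x=10: ŷ = 8.4 − 0.1·10 = 7.4; e = 9.4 − 7.4 = 2
x=11: ŷ = 8.4 − 0.1·11 = 7.3; e = 7.3 − 7.3 = 0
x=14: ŷ = 8.4 − 0.1·14 = 7; e = 3 − 7 = -4
x=15: ŷ = 8.4 − 0.1·15 = 6.9; e = 3.9 − 6.9 = -3
x=16: ŷ = 8.4 − 0.1·16 = 6.8; e = 12.8 − 6.8 = 6
x=17: ŷ = 8.4 − 0.1·17 = 6.7; e = 4.7 − 6.7 = -2
x=19: ŷ = 8.4 − 0.1·19 = 6.5; e = 7.5 − 6.5 = 1
SSE = 0 + 4 + 0 + 16 + 9 + 36 + 4 + 1 = 70
s = √(70/6) = √11.6667 ≈ 3.416

s = 3.416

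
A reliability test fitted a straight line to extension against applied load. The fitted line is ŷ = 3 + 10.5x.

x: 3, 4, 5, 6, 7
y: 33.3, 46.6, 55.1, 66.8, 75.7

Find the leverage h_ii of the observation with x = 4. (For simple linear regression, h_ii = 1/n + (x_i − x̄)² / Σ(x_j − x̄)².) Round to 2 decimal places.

h = 0.30

x̄ = (3 + 4 + 5 + 6 + 7)/5 = 5
Σ(x − x̄)² = 4 + 1 + 0 + 1 + 4 = 10
h = 1/5 + (-1)²/10 = 0.2 + 0.1 = 0.30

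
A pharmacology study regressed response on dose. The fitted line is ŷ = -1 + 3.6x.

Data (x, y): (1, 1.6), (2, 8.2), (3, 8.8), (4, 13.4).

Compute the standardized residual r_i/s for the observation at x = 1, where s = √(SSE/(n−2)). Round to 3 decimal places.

x=1: ŷ = -1 + 3.6·1 = 2.6; r = 1.6 − 2.6 = -1
x=2: ŷ = -1 + 3.6·2 = 6.2; r = 8.2 − 6.2 = 2
x=3: ŷ = -1 + 3.6·3 = 9.8; r = 8.8 − 9.8 = -1
x=4: ŷ = -1 + 3.6·4 = 13.4; r = 13.4 − 13.4 = 0
SSE = 1 + 4 + 1 + 0 = 6
s = √(6/2) = 1.73205
r/s = -1 / 1.73205 = -0.577

-0.577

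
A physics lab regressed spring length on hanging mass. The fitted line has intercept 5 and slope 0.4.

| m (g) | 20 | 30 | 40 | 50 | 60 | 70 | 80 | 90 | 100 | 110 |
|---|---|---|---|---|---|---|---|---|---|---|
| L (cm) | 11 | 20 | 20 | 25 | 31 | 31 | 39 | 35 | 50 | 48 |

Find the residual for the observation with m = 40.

e = -1

ŷ = 5 + 0.4·40 = 21
e = 20 − 21 = -1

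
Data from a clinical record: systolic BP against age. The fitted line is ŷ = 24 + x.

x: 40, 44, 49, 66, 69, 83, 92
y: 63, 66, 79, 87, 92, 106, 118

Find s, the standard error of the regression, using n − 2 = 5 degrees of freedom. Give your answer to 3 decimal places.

s = 3.347

x=40: ŷ = 24 + 40 = 64; e = 63 − 64 = -1
x=44: ŷ = 24 + 44 = 68; e = 66 − 68 = -2
x=49: ŷ = 24 + 49 = 73; e = 79 − 73 = 6
x=66: ŷ = 24 + 66 = 90; e = 87 − 90 = -3
x=69: ŷ = 24 + 69 = 93; e = 92 − 93 = -1
x=83: ŷ = 24 + 83 = 107; e = 106 − 107 = -1
x=92: ŷ = 24 + 92 = 116; e = 118 − 116 = 2
SSE = 1 + 4 + 36 + 9 + 1 + 1 + 4 = 56
s = √(56/5) = √11.2 ≈ 3.347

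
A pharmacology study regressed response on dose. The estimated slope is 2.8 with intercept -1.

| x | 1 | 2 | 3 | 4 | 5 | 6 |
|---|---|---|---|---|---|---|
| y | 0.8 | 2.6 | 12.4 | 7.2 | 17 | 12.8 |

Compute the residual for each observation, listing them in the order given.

x=1: ŷ = -1 + 2.8·1 = 1.8; r = 0.8 − 1.8 = -1
x=2: ŷ = -1 + 2.8·2 = 4.6; r = 2.6 − 4.6 = -2
x=3: ŷ = -1 + 2.8·3 = 7.4; r = 12.4 − 7.4 = 5
x=4: ŷ = -1 + 2.8·4 = 10.2; r = 7.2 − 10.2 = -3
x=5: ŷ = -1 + 2.8·5 = 13; r = 17 − 13 = 4
x=6: ŷ = -1 + 2.8·6 = 15.8; r = 12.8 − 15.8 = -3

-1, -2, 5, -3, 4, -3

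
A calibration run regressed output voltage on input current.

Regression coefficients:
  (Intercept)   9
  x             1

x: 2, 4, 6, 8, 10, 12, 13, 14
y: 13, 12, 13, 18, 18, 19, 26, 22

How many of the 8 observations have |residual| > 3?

x=2: ŷ = 9 + 2 = 11; e = 13 − 11 = 2
x=4: ŷ = 9 + 4 = 13; e = 12 − 13 = -1
x=6: ŷ = 9 + 6 = 15; e = 13 − 15 = -2
x=8: ŷ = 9 + 8 = 17; e = 18 − 17 = 1
x=10: ŷ = 9 + 10 = 19; e = 18 − 19 = -1
x=12: ŷ = 9 + 12 = 21; e = 19 − 21 = -2
x=13: ŷ = 9 + 13 = 22; e = 26 − 22 = 4
x=14: ŷ = 9 + 14 = 23; e = 22 − 23 = -1
|e| > 3: x=13 (|e|=4) → 1

1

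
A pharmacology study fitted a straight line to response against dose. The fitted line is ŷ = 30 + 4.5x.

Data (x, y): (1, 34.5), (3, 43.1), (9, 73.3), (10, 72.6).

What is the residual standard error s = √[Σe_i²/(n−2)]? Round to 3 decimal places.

x=1: ŷ = 30 + 4.5·1 = 34.5; e = 34.5 − 34.5 = 0
x=3: ŷ = 30 + 4.5·3 = 43.5; e = 43.1 − 43.5 = -0.4
x=9: ŷ = 30 + 4.5·9 = 70.5; e = 73.3 − 70.5 = 2.8
x=10: ŷ = 30 + 4.5·10 = 75; e = 72.6 − 75 = -2.4
SSE = 0 + 0.16 + 7.84 + 5.76 = 13.76
s = √(13.76/2) = √6.88 ≈ 2.623

s = 2.623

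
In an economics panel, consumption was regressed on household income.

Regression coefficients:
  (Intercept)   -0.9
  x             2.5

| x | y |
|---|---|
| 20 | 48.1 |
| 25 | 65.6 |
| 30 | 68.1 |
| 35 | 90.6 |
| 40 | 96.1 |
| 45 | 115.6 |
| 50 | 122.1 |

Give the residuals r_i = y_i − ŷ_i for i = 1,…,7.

-1, 4, -6, 4, -3, 4, -2

x=20: ŷ = -0.9 + 2.5·20 = 49.1; r = 48.1 − 49.1 = -1
x=25: ŷ = -0.9 + 2.5·25 = 61.6; r = 65.6 − 61.6 = 4
x=30: ŷ = -0.9 + 2.5·30 = 74.1; r = 68.1 − 74.1 = -6
x=35: ŷ = -0.9 + 2.5·35 = 86.6; r = 90.6 − 86.6 = 4
x=40: ŷ = -0.9 + 2.5·40 = 99.1; r = 96.1 − 99.1 = -3
x=45: ŷ = -0.9 + 2.5·45 = 111.6; r = 115.6 − 111.6 = 4
x=50: ŷ = -0.9 + 2.5·50 = 124.1; r = 122.1 − 124.1 = -2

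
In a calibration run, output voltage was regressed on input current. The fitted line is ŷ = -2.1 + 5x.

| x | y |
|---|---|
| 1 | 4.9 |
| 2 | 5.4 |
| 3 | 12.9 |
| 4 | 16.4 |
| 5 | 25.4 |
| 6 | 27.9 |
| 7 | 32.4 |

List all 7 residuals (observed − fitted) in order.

x=1: ŷ = -2.1 + 5·1 = 2.9; e = 4.9 − 2.9 = 2
x=2: ŷ = -2.1 + 5·2 = 7.9; e = 5.4 − 7.9 = -2.5
x=3: ŷ = -2.1 + 5·3 = 12.9; e = 12.9 − 12.9 = 0
x=4: ŷ = -2.1 + 5·4 = 17.9; e = 16.4 − 17.9 = -1.5
x=5: ŷ = -2.1 + 5·5 = 22.9; e = 25.4 − 22.9 = 2.5
x=6: ŷ = -2.1 + 5·6 = 27.9; e = 27.9 − 27.9 = 0
x=7: ŷ = -2.1 + 5·7 = 32.9; e = 32.4 − 32.9 = -0.5

2, -2.5, 0, -1.5, 2.5, 0, -0.5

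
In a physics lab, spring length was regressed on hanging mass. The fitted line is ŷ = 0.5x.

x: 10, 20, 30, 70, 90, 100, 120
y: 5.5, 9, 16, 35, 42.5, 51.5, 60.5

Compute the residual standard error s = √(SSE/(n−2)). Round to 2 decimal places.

s = 1.48

x=10: ŷ = 0.5·10 = 5; r = 5.5 − 5 = 0.5
x=20: ŷ = 0.5·20 = 10; r = 9 − 10 = -1
x=30: ŷ = 0.5·30 = 15; r = 16 − 15 = 1
x=70: ŷ = 0.5·70 = 35; r = 35 − 35 = 0
x=90: ŷ = 0.5·90 = 45; r = 42.5 − 45 = -2.5
x=100: ŷ = 0.5·100 = 50; r = 51.5 − 50 = 1.5
x=120: ŷ = 0.5·120 = 60; r = 60.5 − 60 = 0.5
SSE = 0.25 + 1 + 1 + 0 + 6.25 + 2.25 + 0.25 = 11
s = √(11/5) = √2.2 ≈ 1.48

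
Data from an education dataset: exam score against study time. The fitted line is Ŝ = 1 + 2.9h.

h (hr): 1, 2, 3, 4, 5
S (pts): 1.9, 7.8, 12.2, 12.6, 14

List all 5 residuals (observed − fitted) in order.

-2, 1, 2.5, 0, -1.5

h=1: Ŝ = 1 + 2.9·1 = 3.9; r = 1.9 − 3.9 = -2
h=2: Ŝ = 1 + 2.9·2 = 6.8; r = 7.8 − 6.8 = 1
h=3: Ŝ = 1 + 2.9·3 = 9.7; r = 12.2 − 9.7 = 2.5
h=4: Ŝ = 1 + 2.9·4 = 12.6; r = 12.6 − 12.6 = 0
h=5: Ŝ = 1 + 2.9·5 = 15.5; r = 14 − 15.5 = -1.5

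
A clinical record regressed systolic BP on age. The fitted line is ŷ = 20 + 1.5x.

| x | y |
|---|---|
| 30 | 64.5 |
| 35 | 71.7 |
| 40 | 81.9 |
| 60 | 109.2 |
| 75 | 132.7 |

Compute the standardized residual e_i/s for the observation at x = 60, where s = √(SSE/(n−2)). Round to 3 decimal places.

-0.609

x=30: ŷ = 20 + 1.5·30 = 65; e = 64.5 − 65 = -0.5
x=35: ŷ = 20 + 1.5·35 = 72.5; e = 71.7 − 72.5 = -0.8
x=40: ŷ = 20 + 1.5·40 = 80; e = 81.9 − 80 = 1.9
x=60: ŷ = 20 + 1.5·60 = 110; e = 109.2 − 110 = -0.8
x=75: ŷ = 20 + 1.5·75 = 132.5; e = 132.7 − 132.5 = 0.2
SSE = 0.25 + 0.64 + 3.61 + 0.64 + 0.04 = 5.18
s = √(5.18/3) = 1.31403
e/s = -0.8 / 1.31403 = -0.609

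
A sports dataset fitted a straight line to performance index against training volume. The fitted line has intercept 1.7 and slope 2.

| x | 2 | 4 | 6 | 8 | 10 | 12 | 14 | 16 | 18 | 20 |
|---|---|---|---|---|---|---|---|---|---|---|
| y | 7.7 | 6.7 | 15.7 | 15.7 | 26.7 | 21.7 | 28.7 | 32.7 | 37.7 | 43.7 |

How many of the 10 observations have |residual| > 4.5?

1

x=2: ŷ = 1.7 + 2·2 = 5.7; e = 7.7 − 5.7 = 2
x=4: ŷ = 1.7 + 2·4 = 9.7; e = 6.7 − 9.7 = -3
x=6: ŷ = 1.7 + 2·6 = 13.7; e = 15.7 − 13.7 = 2
x=8: ŷ = 1.7 + 2·8 = 17.7; e = 15.7 − 17.7 = -2
x=10: ŷ = 1.7 + 2·10 = 21.7; e = 26.7 − 21.7 = 5
x=12: ŷ = 1.7 + 2·12 = 25.7; e = 21.7 − 25.7 = -4
x=14: ŷ = 1.7 + 2·14 = 29.7; e = 28.7 − 29.7 = -1
x=16: ŷ = 1.7 + 2·16 = 33.7; e = 32.7 − 33.7 = -1
x=18: ŷ = 1.7 + 2·18 = 37.7; e = 37.7 − 37.7 = 0
x=20: ŷ = 1.7 + 2·20 = 41.7; e = 43.7 − 41.7 = 2
|e| > 4.5: x=10 (|e|=5) → 1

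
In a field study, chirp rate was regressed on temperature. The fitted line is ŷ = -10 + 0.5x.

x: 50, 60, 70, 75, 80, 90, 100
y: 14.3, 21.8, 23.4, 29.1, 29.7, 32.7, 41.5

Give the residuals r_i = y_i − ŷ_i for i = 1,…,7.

x=50: ŷ = -10 + 0.5·50 = 15; r = 14.3 − 15 = -0.7
x=60: ŷ = -10 + 0.5·60 = 20; r = 21.8 − 20 = 1.8
x=70: ŷ = -10 + 0.5·70 = 25; r = 23.4 − 25 = -1.6
x=75: ŷ = -10 + 0.5·75 = 27.5; r = 29.1 − 27.5 = 1.6
x=80: ŷ = -10 + 0.5·80 = 30; r = 29.7 − 30 = -0.3
x=90: ŷ = -10 + 0.5·90 = 35; r = 32.7 − 35 = -2.3
x=100: ŷ = -10 + 0.5·100 = 40; r = 41.5 − 40 = 1.5

-0.7, 1.8, -1.6, 1.6, -0.3, -2.3, 1.5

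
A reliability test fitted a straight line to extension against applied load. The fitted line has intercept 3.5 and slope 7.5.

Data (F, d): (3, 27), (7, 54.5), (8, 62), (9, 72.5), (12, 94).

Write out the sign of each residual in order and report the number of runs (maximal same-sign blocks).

F=3: d̂ = 3.5 + 7.5·3 = 26; r = 27 − 26 = 1
F=7: d̂ = 3.5 + 7.5·7 = 56; r = 54.5 − 56 = -1.5
F=8: d̂ = 3.5 + 7.5·8 = 63.5; r = 62 − 63.5 = -1.5
F=9: d̂ = 3.5 + 7.5·9 = 71; r = 72.5 − 71 = 1.5
F=12: d̂ = 3.5 + 7.5·12 = 93.5; r = 94 − 93.5 = 0.5
Signs: + − − + +
Runs: +×1, −×2, +×2 → 3

3 runs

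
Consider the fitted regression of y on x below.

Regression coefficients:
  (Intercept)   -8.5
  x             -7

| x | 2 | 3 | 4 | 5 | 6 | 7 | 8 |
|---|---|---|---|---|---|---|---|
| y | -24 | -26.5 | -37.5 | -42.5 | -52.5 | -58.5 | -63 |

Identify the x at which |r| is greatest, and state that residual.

x=2: ŷ = -8.5 − 7·2 = -22.5; r = -24 − (-22.5) = -1.5
x=3: ŷ = -8.5 − 7·3 = -29.5; r = -26.5 − (-29.5) = 3
x=4: ŷ = -8.5 − 7·4 = -36.5; r = -37.5 − (-36.5) = -1
x=5: ŷ = -8.5 − 7·5 = -43.5; r = -42.5 − (-43.5) = 1
x=6: ŷ = -8.5 − 7·6 = -50.5; r = -52.5 − (-50.5) = -2
x=7: ŷ = -8.5 − 7·7 = -57.5; r = -58.5 − (-57.5) = -1
x=8: ŷ = -8.5 − 7·8 = -64.5; r = -63 − (-64.5) = 1.5
Largest |r| is 3 at x = 3, residual 3.

x = 3, r = 3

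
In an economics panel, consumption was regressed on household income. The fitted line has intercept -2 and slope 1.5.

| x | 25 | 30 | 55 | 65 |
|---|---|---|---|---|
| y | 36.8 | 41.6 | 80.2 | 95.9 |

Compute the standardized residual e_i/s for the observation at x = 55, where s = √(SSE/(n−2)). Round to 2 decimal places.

x=25: ŷ = -2 + 1.5·25 = 35.5; e = 36.8 − 35.5 = 1.3
x=30: ŷ = -2 + 1.5·30 = 43; e = 41.6 − 43 = -1.4
x=55: ŷ = -2 + 1.5·55 = 80.5; e = 80.2 − 80.5 = -0.3
x=65: ŷ = -2 + 1.5·65 = 95.5; e = 95.9 − 95.5 = 0.4
SSE = 1.69 + 1.96 + 0.09 + 0.16 = 3.9
s = √(3.9/2) = 1.39642
e/s = -0.3 / 1.39642 = -0.21

-0.21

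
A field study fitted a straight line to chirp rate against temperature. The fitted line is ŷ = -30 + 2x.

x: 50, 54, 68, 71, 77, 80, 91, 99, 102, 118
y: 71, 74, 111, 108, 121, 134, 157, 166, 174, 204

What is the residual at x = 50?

ŷ = -30 + 2·50 = 70
r = 71 − 70 = 1

r = 1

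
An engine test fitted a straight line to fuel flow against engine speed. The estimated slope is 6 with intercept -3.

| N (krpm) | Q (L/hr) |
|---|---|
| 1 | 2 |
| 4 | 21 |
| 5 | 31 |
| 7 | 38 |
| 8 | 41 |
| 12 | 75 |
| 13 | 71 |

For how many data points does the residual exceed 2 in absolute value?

N=1: ŷ = -3 + 6·1 = 3; e = 2 − 3 = -1
N=4: ŷ = -3 + 6·4 = 21; e = 21 − 21 = 0
N=5: ŷ = -3 + 6·5 = 27; e = 31 − 27 = 4
N=7: ŷ = -3 + 6·7 = 39; e = 38 − 39 = -1
N=8: ŷ = -3 + 6·8 = 45; e = 41 − 45 = -4
N=12: ŷ = -3 + 6·12 = 69; e = 75 − 69 = 6
N=13: ŷ = -3 + 6·13 = 75; e = 71 − 75 = -4
|e| > 2: N=5 (|e|=4), N=8 (|e|=4), N=12 (|e|=6), N=13 (|e|=4) → 4

4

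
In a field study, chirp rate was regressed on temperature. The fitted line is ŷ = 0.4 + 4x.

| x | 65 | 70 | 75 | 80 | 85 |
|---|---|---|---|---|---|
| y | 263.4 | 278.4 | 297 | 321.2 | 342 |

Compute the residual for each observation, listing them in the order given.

3, -2, -3.4, 0.8, 1.6

x=65: ŷ = 0.4 + 4·65 = 260.4; e = 263.4 − 260.4 = 3
x=70: ŷ = 0.4 + 4·70 = 280.4; e = 278.4 − 280.4 = -2
x=75: ŷ = 0.4 + 4·75 = 300.4; e = 297 − 300.4 = -3.4
x=80: ŷ = 0.4 + 4·80 = 320.4; e = 321.2 − 320.4 = 0.8
x=85: ŷ = 0.4 + 4·85 = 340.4; e = 342 − 340.4 = 1.6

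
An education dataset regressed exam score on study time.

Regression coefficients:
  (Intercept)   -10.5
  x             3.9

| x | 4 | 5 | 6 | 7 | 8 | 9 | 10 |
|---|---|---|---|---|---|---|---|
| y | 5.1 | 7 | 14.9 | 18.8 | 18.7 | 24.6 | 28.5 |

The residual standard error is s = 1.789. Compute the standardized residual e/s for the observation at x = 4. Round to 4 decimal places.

0.0000

ŷ = -10.5 + 3.9·4 = 5.1
e = 5.1 − 5.1 = 0
e/s = 0 / 1.789 = 0.0000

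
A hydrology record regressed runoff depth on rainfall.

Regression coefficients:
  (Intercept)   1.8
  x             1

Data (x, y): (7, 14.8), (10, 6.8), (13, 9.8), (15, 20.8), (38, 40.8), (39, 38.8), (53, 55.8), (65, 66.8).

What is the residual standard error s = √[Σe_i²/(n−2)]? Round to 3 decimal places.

x=7: ŷ = 1.8 + 7 = 8.8; e = 14.8 − 8.8 = 6
x=10: ŷ = 1.8 + 10 = 11.8; e = 6.8 − 11.8 = -5
x=13: ŷ = 1.8 + 13 = 14.8; e = 9.8 − 14.8 = -5
x=15: ŷ = 1.8 + 15 = 16.8; e = 20.8 − 16.8 = 4
x=38: ŷ = 1.8 + 38 = 39.8; e = 40.8 − 39.8 = 1
x=39: ŷ = 1.8 + 39 = 40.8; e = 38.8 − 40.8 = -2
x=53: ŷ = 1.8 + 53 = 54.8; e = 55.8 − 54.8 = 1
x=65: ŷ = 1.8 + 65 = 66.8; e = 66.8 − 66.8 = 0
SSE = 36 + 25 + 25 + 16 + 1 + 4 + 1 + 0 = 108
s = √(108/6) = √18 ≈ 4.243

s = 4.243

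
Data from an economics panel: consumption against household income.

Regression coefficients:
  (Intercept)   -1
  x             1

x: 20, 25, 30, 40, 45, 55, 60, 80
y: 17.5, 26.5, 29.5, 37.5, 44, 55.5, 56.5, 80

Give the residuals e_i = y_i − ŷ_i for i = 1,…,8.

x=20: ŷ = -1 + 20 = 19; e = 17.5 − 19 = -1.5
x=25: ŷ = -1 + 25 = 24; e = 26.5 − 24 = 2.5
x=30: ŷ = -1 + 30 = 29; e = 29.5 − 29 = 0.5
x=40: ŷ = -1 + 40 = 39; e = 37.5 − 39 = -1.5
x=45: ŷ = -1 + 45 = 44; e = 44 − 44 = 0
x=55: ŷ = -1 + 55 = 54; e = 55.5 − 54 = 1.5
x=60: ŷ = -1 + 60 = 59; e = 56.5 − 59 = -2.5
x=80: ŷ = -1 + 80 = 79; e = 80 − 79 = 1

-1.5, 2.5, 0.5, -1.5, 0, 1.5, -2.5, 1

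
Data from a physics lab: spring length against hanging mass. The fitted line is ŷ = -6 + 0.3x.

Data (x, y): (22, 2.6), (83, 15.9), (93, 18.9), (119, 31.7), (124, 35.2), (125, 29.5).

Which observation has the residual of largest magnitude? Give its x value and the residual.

x = 124, e = 4

x=22: ŷ = -6 + 0.3·22 = 0.6; e = 2.6 − 0.6 = 2
x=83: ŷ = -6 + 0.3·83 = 18.9; e = 15.9 − 18.9 = -3
x=93: ŷ = -6 + 0.3·93 = 21.9; e = 18.9 − 21.9 = -3
x=119: ŷ = -6 + 0.3·119 = 29.7; e = 31.7 − 29.7 = 2
x=124: ŷ = -6 + 0.3·124 = 31.2; e = 35.2 − 31.2 = 4
x=125: ŷ = -6 + 0.3·125 = 31.5; e = 29.5 − 31.5 = -2
Largest |e| is 4 at x = 124, residual 4.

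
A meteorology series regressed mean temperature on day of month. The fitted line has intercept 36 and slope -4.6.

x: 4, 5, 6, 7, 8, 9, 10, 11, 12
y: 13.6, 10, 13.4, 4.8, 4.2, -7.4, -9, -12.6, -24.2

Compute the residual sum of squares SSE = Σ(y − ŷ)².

x=4: ŷ = 36 − 4.6·4 = 17.6; r = 13.6 − 17.6 = -4
x=5: ŷ = 36 − 4.6·5 = 13; r = 10 − 13 = -3
x=6: ŷ = 36 − 4.6·6 = 8.4; r = 13.4 − 8.4 = 5
x=7: ŷ = 36 − 4.6·7 = 3.8; r = 4.8 − 3.8 = 1
x=8: ŷ = 36 − 4.6·8 = -0.8; r = 4.2 − (-0.8) = 5
x=9: ŷ = 36 − 4.6·9 = -5.4; r = -7.4 − (-5.4) = -2
x=10: ŷ = 36 − 4.6·10 = -10; r = -9 − (-10) = 1
x=11: ŷ = 36 − 4.6·11 = -14.6; r = -12.6 − (-14.6) = 2
x=12: ŷ = 36 − 4.6·12 = -19.2; r = -24.2 − (-19.2) = -5
SSE = 16 + 9 + 25 + 1 + 25 + 4 + 1 + 4 + 25 = 110

SSE = 110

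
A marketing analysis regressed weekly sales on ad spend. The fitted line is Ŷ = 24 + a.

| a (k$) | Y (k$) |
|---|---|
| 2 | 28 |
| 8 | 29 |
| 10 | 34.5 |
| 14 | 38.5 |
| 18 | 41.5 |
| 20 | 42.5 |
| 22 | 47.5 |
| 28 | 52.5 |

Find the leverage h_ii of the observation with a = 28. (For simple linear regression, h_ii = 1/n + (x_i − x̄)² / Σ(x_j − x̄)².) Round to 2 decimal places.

ā = (2 + 8 + 10 + 14 + 18 + 20 + 22 + 28)/8 = 15.25
Σ(a − ā)² = 175.562 + 52.5625 + 27.5625 + 1.5625 + 7.5625 + 22.5625 + 45.5625 + 162.562 = 495.5
h = 1/8 + (12.75)²/495.5 = 0.125 + 0.328078 = 0.45

h = 0.45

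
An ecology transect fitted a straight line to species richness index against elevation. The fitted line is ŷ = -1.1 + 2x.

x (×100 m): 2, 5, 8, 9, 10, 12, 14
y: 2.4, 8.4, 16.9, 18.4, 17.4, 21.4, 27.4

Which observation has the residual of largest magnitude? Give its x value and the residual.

x=2: ŷ = -1.1 + 2·2 = 2.9; r = 2.4 − 2.9 = -0.5
x=5: ŷ = -1.1 + 2·5 = 8.9; r = 8.4 − 8.9 = -0.5
x=8: ŷ = -1.1 + 2·8 = 14.9; r = 16.9 − 14.9 = 2
x=9: ŷ = -1.1 + 2·9 = 16.9; r = 18.4 − 16.9 = 1.5
x=10: ŷ = -1.1 + 2·10 = 18.9; r = 17.4 − 18.9 = -1.5
x=12: ŷ = -1.1 + 2·12 = 22.9; r = 21.4 − 22.9 = -1.5
x=14: ŷ = -1.1 + 2·14 = 26.9; r = 27.4 − 26.9 = 0.5
Largest |r| is 2 at x = 8, residual 2.

x = 8, r = 2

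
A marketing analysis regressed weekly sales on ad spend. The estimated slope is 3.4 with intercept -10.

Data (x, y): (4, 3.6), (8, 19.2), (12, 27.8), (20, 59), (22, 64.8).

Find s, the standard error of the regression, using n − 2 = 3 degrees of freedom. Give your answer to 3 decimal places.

x=4: ŷ = -10 + 3.4·4 = 3.6; e = 3.6 − 3.6 = 0
x=8: ŷ = -10 + 3.4·8 = 17.2; e = 19.2 − 17.2 = 2
x=12: ŷ = -10 + 3.4·12 = 30.8; e = 27.8 − 30.8 = -3
x=20: ŷ = -10 + 3.4·20 = 58; e = 59 − 58 = 1
x=22: ŷ = -10 + 3.4·22 = 64.8; e = 64.8 − 64.8 = 0
SSE = 0 + 4 + 9 + 1 + 0 = 14
s = √(14/3) = √4.66667 ≈ 2.160

s = 2.160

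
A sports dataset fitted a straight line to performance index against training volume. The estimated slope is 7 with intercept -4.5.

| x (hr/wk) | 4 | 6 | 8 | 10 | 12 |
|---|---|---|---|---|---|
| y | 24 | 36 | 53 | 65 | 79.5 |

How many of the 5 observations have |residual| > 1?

2

x=4: ŷ = -4.5 + 7·4 = 23.5; e = 24 − 23.5 = 0.5
x=6: ŷ = -4.5 + 7·6 = 37.5; e = 36 − 37.5 = -1.5
x=8: ŷ = -4.5 + 7·8 = 51.5; e = 53 − 51.5 = 1.5
x=10: ŷ = -4.5 + 7·10 = 65.5; e = 65 − 65.5 = -0.5
x=12: ŷ = -4.5 + 7·12 = 79.5; e = 79.5 − 79.5 = 0
|e| > 1: x=6 (|e|=1.5), x=8 (|e|=1.5) → 2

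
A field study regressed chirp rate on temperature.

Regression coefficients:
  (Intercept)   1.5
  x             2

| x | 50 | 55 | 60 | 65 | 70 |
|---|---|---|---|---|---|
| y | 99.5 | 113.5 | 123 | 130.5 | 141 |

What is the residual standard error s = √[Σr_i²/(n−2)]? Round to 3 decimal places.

s = 1.958

x=50: ŷ = 1.5 + 2·50 = 101.5; r = 99.5 − 101.5 = -2
x=55: ŷ = 1.5 + 2·55 = 111.5; r = 113.5 − 111.5 = 2
x=60: ŷ = 1.5 + 2·60 = 121.5; r = 123 − 121.5 = 1.5
x=65: ŷ = 1.5 + 2·65 = 131.5; r = 130.5 − 131.5 = -1
x=70: ŷ = 1.5 + 2·70 = 141.5; r = 141 − 141.5 = -0.5
SSE = 4 + 4 + 2.25 + 1 + 0.25 = 11.5
s = √(11.5/3) = √3.83333 ≈ 1.958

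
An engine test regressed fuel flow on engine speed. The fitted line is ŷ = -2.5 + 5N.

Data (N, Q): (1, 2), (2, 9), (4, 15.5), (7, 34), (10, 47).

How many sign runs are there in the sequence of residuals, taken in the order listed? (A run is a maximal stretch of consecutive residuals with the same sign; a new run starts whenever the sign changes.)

N=1: ŷ = -2.5 + 5·1 = 2.5; r = 2 − 2.5 = -0.5
N=2: ŷ = -2.5 + 5·2 = 7.5; r = 9 − 7.5 = 1.5
N=4: ŷ = -2.5 + 5·4 = 17.5; r = 15.5 − 17.5 = -2
N=7: ŷ = -2.5 + 5·7 = 32.5; r = 34 − 32.5 = 1.5
N=10: ŷ = -2.5 + 5·10 = 47.5; r = 47 − 47.5 = -0.5
Signs: − + − + −
Runs: −×1, +×1, −×1, +×1, −×1 → 5

5 runs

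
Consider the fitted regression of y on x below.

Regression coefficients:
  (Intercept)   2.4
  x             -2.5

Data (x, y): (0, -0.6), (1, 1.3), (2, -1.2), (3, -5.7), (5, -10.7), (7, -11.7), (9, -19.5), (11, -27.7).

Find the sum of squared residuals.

SSE = 32.32

x=0: ŷ = 2.4 − 2.5·0 = 2.4; e = -0.6 − 2.4 = -3
x=1: ŷ = 2.4 − 2.5·1 = -0.1; e = 1.3 − (-0.1) = 1.4
x=2: ŷ = 2.4 − 2.5·2 = -2.6; e = -1.2 − (-2.6) = 1.4
x=3: ŷ = 2.4 − 2.5·3 = -5.1; e = -5.7 − (-5.1) = -0.6
x=5: ŷ = 2.4 − 2.5·5 = -10.1; e = -10.7 − (-10.1) = -0.6
x=7: ŷ = 2.4 − 2.5·7 = -15.1; e = -11.7 − (-15.1) = 3.4
x=9: ŷ = 2.4 − 2.5·9 = -20.1; e = -19.5 − (-20.1) = 0.6
x=11: ŷ = 2.4 − 2.5·11 = -25.1; e = -27.7 − (-25.1) = -2.6
SSE = 9 + 1.96 + 1.96 + 0.36 + 0.36 + 11.56 + 0.36 + 6.76 = 32.32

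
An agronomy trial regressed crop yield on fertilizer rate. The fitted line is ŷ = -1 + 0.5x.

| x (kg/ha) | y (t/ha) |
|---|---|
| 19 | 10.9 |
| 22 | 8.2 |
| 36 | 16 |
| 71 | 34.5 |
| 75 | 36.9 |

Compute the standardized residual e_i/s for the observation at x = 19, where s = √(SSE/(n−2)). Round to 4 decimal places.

1.3041

x=19: ŷ = -1 + 0.5·19 = 8.5; e = 10.9 − 8.5 = 2.4
x=22: ŷ = -1 + 0.5·22 = 10; e = 8.2 − 10 = -1.8
x=36: ŷ = -1 + 0.5·36 = 17; e = 16 − 17 = -1
x=71: ŷ = -1 + 0.5·71 = 34.5; e = 34.5 − 34.5 = 0
x=75: ŷ = -1 + 0.5·75 = 36.5; e = 36.9 − 36.5 = 0.4
SSE = 5.76 + 3.24 + 1 + 0 + 0.16 = 10.16
s = √(10.16/3) = 1.84029
e/s = 2.4 / 1.84029 = 1.3041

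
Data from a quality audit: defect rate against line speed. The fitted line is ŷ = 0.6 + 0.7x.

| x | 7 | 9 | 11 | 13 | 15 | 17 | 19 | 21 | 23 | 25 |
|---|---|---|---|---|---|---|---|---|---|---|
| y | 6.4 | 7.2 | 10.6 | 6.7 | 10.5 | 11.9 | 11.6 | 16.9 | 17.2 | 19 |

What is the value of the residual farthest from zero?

e = -3

x=7: ŷ = 0.6 + 0.7·7 = 5.5; e = 6.4 − 5.5 = 0.9
x=9: ŷ = 0.6 + 0.7·9 = 6.9; e = 7.2 − 6.9 = 0.3
x=11: ŷ = 0.6 + 0.7·11 = 8.3; e = 10.6 − 8.3 = 2.3
x=13: ŷ = 0.6 + 0.7·13 = 9.7; e = 6.7 − 9.7 = -3
x=15: ŷ = 0.6 + 0.7·15 = 11.1; e = 10.5 − 11.1 = -0.6
x=17: ŷ = 0.6 + 0.7·17 = 12.5; e = 11.9 − 12.5 = -0.6
x=19: ŷ = 0.6 + 0.7·19 = 13.9; e = 11.6 − 13.9 = -2.3
x=21: ŷ = 0.6 + 0.7·21 = 15.3; e = 16.9 − 15.3 = 1.6
x=23: ŷ = 0.6 + 0.7·23 = 16.7; e = 17.2 − 16.7 = 0.5
x=25: ŷ = 0.6 + 0.7·25 = 18.1; e = 19 − 18.1 = 0.9
Largest |e| is 3 at x = 13, residual -3.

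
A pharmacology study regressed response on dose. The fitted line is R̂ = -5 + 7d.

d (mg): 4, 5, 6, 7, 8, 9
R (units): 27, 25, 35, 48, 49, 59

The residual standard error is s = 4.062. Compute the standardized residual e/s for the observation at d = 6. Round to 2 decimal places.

R̂ = -5 + 7·6 = 37
e = 35 − 37 = -2
e/s = -2 / 4.062 = -0.49

-0.49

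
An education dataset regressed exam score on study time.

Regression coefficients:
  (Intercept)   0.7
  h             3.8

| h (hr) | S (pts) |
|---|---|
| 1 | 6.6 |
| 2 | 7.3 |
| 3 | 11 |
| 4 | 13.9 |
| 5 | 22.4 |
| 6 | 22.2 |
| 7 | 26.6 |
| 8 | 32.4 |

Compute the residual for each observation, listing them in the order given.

h=1: ŷ = 0.7 + 3.8·1 = 4.5; e = 6.6 − 4.5 = 2.1
h=2: ŷ = 0.7 + 3.8·2 = 8.3; e = 7.3 − 8.3 = -1
h=3: ŷ = 0.7 + 3.8·3 = 12.1; e = 11 − 12.1 = -1.1
h=4: ŷ = 0.7 + 3.8·4 = 15.9; e = 13.9 − 15.9 = -2
h=5: ŷ = 0.7 + 3.8·5 = 19.7; e = 22.4 − 19.7 = 2.7
h=6: ŷ = 0.7 + 3.8·6 = 23.5; e = 22.2 − 23.5 = -1.3
h=7: ŷ = 0.7 + 3.8·7 = 27.3; e = 26.6 − 27.3 = -0.7
h=8: ŷ = 0.7 + 3.8·8 = 31.1; e = 32.4 − 31.1 = 1.3

2.1, -1, -1.1, -2, 2.7, -1.3, -0.7, 1.3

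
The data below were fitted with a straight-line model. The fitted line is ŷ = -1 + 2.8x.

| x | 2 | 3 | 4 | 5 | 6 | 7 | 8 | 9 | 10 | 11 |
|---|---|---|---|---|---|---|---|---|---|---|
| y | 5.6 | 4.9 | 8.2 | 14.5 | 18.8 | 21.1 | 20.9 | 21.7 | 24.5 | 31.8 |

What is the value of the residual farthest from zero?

x=2: ŷ = -1 + 2.8·2 = 4.6; r = 5.6 − 4.6 = 1
x=3: ŷ = -1 + 2.8·3 = 7.4; r = 4.9 − 7.4 = -2.5
x=4: ŷ = -1 + 2.8·4 = 10.2; r = 8.2 − 10.2 = -2
x=5: ŷ = -1 + 2.8·5 = 13; r = 14.5 − 13 = 1.5
x=6: ŷ = -1 + 2.8·6 = 15.8; r = 18.8 − 15.8 = 3
x=7: ŷ = -1 + 2.8·7 = 18.6; r = 21.1 − 18.6 = 2.5
x=8: ŷ = -1 + 2.8·8 = 21.4; r = 20.9 − 21.4 = -0.5
x=9: ŷ = -1 + 2.8·9 = 24.2; r = 21.7 − 24.2 = -2.5
x=10: ŷ = -1 + 2.8·10 = 27; r = 24.5 − 27 = -2.5
x=11: ŷ = -1 + 2.8·11 = 29.8; r = 31.8 − 29.8 = 2
Largest |r| is 3 at x = 6, residual 3.

r = 3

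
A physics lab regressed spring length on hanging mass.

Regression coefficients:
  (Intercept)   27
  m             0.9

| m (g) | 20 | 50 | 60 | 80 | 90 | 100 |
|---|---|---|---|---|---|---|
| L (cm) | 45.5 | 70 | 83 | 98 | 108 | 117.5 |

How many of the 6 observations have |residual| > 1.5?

2

m=20: ŷ = 27 + 0.9·20 = 45; r = 45.5 − 45 = 0.5
m=50: ŷ = 27 + 0.9·50 = 72; r = 70 − 72 = -2
m=60: ŷ = 27 + 0.9·60 = 81; r = 83 − 81 = 2
m=80: ŷ = 27 + 0.9·80 = 99; r = 98 − 99 = -1
m=90: ŷ = 27 + 0.9·90 = 108; r = 108 − 108 = 0
m=100: ŷ = 27 + 0.9·100 = 117; r = 117.5 − 117 = 0.5
|r| > 1.5: m=50 (|r|=2), m=60 (|r|=2) → 2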